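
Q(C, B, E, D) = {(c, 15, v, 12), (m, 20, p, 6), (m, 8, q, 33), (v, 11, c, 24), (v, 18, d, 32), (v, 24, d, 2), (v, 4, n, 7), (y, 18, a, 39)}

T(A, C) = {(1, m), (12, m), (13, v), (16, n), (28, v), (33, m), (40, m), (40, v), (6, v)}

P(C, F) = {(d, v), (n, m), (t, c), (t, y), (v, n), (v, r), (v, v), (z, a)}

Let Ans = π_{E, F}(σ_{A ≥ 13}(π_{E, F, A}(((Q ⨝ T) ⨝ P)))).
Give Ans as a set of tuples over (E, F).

{(c, n), (c, r), (c, v), (d, n), (d, r), (d, v), (n, n), (n, r), (n, v)}

Natural join on C: {(m, 20, p, 6, 1), (m, 20, p, 6, 12), (m, 20, p, 6, 33), (m, 20, p, 6, 40), (m, 8, q, 33, 1), (m, 8, q, 33, 12), (m, 8, q, 33, 33), (m, 8, q, 33, 40), (v, 11, c, 24, 13), (v, 11, c, 24, 28), (v, 11, c, 24, 40), (v, 11, c, 24, 6), (v, 18, d, 32, 13), (v, 18, d, 32, 28), (v, 18, d, 32, 40), (v, 18, d, 32, 6), (v, 24, d, 2, 13), (v, 24, d, 2, 28), (v, 24, d, 2, 40), (v, 24, d, 2, 6), (v, 4, n, 7, 13), (v, 4, n, 7, 28), (v, 4, n, 7, 40), (v, 4, n, 7, 6)}
Natural join on C: {(v, 11, c, 24, 13, n), (v, 11, c, 24, 13, r), (v, 11, c, 24, 13, v), (v, 11, c, 24, 28, n), (v, 11, c, 24, 28, r), (v, 11, c, 24, 28, v), (v, 11, c, 24, 40, n), (v, 11, c, 24, 40, r), (v, 11, c, 24, 40, v), (v, 11, c, 24, 6, n), (v, 11, c, 24, 6, r), (v, 11, c, 24, 6, v), (v, 18, d, 32, 13, n), (v, 18, d, 32, 13, r), (v, 18, d, 32, 13, v), (v, 18, d, 32, 28, n), (v, 18, d, 32, 28, r), (v, 18, d, 32, 28, v), (v, 18, d, 32, 40, n), (v, 18, d, 32, 40, r), (v, 18, d, 32, 40, v), (v, 18, d, 32, 6, n), (v, 18, d, 32, 6, r), (v, 18, d, 32, 6, v), (v, 24, d, 2, 13, n), (v, 24, d, 2, 13, r), (v, 24, d, 2, 13, v), (v, 24, d, 2, 28, n), (v, 24, d, 2, 28, r), (v, 24, d, 2, 28, v), (v, 24, d, 2, 40, n), (v, 24, d, 2, 40, r), (v, 24, d, 2, 40, v), (v, 24, d, 2, 6, n), (v, 24, d, 2, 6, r), (v, 24, d, 2, 6, v), (v, 4, n, 7, 13, n), (v, 4, n, 7, 13, r), (v, 4, n, 7, 13, v), (v, 4, n, 7, 28, n), (v, 4, n, 7, 28, r), (v, 4, n, 7, 28, v), (v, 4, n, 7, 40, n), (v, 4, n, 7, 40, r), (v, 4, n, 7, 40, v), (v, 4, n, 7, 6, n), (v, 4, n, 7, 6, r), (v, 4, n, 7, 6, v)}
π_{E, F, A} gives {(c, n, 13), (c, n, 28), (c, n, 40), (c, n, 6), (c, r, 13), (c, r, 28), (c, r, 40), (c, r, 6), (c, v, 13), (c, v, 28), (c, v, 40), (c, v, 6), (d, n, 13), (d, n, 28), (d, n, 40), (d, n, 6), (d, r, 13), (d, r, 28), (d, r, 40), (d, r, 6), (d, v, 13), (d, v, 28), (d, v, 40), (d, v, 6), (n, n, 13), (n, n, 28), (n, n, 40), (n, n, 6), (n, r, 13), (n, r, 28), (n, r, 40), (n, r, 6), (n, v, 13), (n, v, 28), (n, v, 40), (n, v, 6)} (12 duplicate(s) eliminated).
σ[A ≥ 13]: keep tuples satisfying A ≥ 13 → {(c, n, 13), (c, n, 28), (c, n, 40), (c, r, 13), (c, r, 28), (c, r, 40), (c, v, 13), (c, v, 28), (c, v, 40), (d, n, 13), (d, n, 28), (d, n, 40), (d, r, 13), (d, r, 28), (d, r, 40), (d, v, 13), (d, v, 28), (d, v, 40), (n, n, 13), (n, n, 28), (n, n, 40), (n, r, 13), (n, r, 28), (n, r, 40), (n, v, 13), (n, v, 28), (n, v, 40)}
π_{E, F} gives {(c, n), (c, r), (c, v), (d, n), (d, r), (d, v), (n, n), (n, r), (n, v)} (18 duplicate(s) eliminated).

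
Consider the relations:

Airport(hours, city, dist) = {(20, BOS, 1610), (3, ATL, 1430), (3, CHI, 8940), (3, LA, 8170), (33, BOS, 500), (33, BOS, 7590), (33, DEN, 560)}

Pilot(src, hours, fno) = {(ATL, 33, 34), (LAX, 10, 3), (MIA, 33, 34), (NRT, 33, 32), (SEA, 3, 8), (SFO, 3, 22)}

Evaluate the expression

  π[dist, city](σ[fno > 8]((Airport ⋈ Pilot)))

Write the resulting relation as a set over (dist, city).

{(1430, ATL), (500, BOS), (560, DEN), (7590, BOS), (8170, LA), (8940, CHI)}

Airport ⋈ Pilot (natural join on hours): {(3, ATL, 1430, SEA, 8), (3, ATL, 1430, SFO, 22), (3, CHI, 8940, SEA, 8), (3, CHI, 8940, SFO, 22), (3, LA, 8170, SEA, 8), (3, LA, 8170, SFO, 22), (33, BOS, 500, ATL, 34), (33, BOS, 500, MIA, 34), (33, BOS, 500, NRT, 32), (33, BOS, 7590, ATL, 34), (33, BOS, 7590, MIA, 34), (33, BOS, 7590, NRT, 32), (33, DEN, 560, ATL, 34), (33, DEN, 560, MIA, 34), (33, DEN, 560, NRT, 32)}
Apply σ_{fno > 8}; surviving tuples: {(3, ATL, 1430, SFO, 22), (3, CHI, 8940, SFO, 22), (3, LA, 8170, SFO, 22), (33, BOS, 500, ATL, 34), (33, BOS, 500, MIA, 34), (33, BOS, 500, NRT, 32), (33, BOS, 7590, ATL, 34), (33, BOS, 7590, MIA, 34), (33, BOS, 7590, NRT, 32), (33, DEN, 560, ATL, 34), (33, DEN, 560, MIA, 34), (33, DEN, 560, NRT, 32)}
Projecting to dist, city (6 duplicate(s) eliminated): {(1430, ATL), (500, BOS), (560, DEN), (7590, BOS), (8170, LA), (8940, CHI)}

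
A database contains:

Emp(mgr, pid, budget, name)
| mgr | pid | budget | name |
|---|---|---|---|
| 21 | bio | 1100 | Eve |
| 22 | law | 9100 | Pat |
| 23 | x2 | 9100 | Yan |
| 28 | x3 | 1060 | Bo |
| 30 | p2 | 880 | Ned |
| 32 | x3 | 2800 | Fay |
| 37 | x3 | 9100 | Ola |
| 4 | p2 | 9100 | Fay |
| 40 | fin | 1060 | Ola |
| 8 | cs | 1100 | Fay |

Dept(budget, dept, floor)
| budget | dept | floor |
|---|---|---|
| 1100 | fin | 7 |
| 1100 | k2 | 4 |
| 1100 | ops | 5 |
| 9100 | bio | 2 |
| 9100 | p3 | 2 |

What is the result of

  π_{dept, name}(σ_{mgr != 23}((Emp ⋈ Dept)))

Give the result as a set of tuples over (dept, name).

{(bio, Fay), (bio, Ola), (bio, Pat), (fin, Eve), (fin, Fay), (k2, Eve), (k2, Fay), (ops, Eve), (ops, Fay), (p3, Fay), (p3, Ola), (p3, Pat)}

Joining Emp and Dept on budget yields {(21, bio, 1100, Eve, fin, 7), (21, bio, 1100, Eve, k2, 4), (21, bio, 1100, Eve, ops, 5), (22, law, 9100, Pat, bio, 2), (22, law, 9100, Pat, p3, 2), (23, x2, 9100, Yan, bio, 2), (23, x2, 9100, Yan, p3, 2), (37, x3, 9100, Ola, bio, 2), (37, x3, 9100, Ola, p3, 2), (4, p2, 9100, Fay, bio, 2), (4, p2, 9100, Fay, p3, 2), (8, cs, 1100, Fay, fin, 7), (8, cs, 1100, Fay, k2, 4), (8, cs, 1100, Fay, ops, 5)}.
Filtering on mgr != 23 leaves {(21, bio, 1100, Eve, fin, 7), (21, bio, 1100, Eve, k2, 4), (21, bio, 1100, Eve, ops, 5), (22, law, 9100, Pat, bio, 2), (22, law, 9100, Pat, p3, 2), (37, x3, 9100, Ola, bio, 2), (37, x3, 9100, Ola, p3, 2), (4, p2, 9100, Fay, bio, 2), (4, p2, 9100, Fay, p3, 2), (8, cs, 1100, Fay, fin, 7), (8, cs, 1100, Fay, k2, 4), (8, cs, 1100, Fay, ops, 5)}.
π_{dept, name} gives {(bio, Fay), (bio, Ola), (bio, Pat), (fin, Eve), (fin, Fay), (k2, Eve), (k2, Fay), (ops, Eve), (ops, Fay), (p3, Fay), (p3, Ola), (p3, Pat)}.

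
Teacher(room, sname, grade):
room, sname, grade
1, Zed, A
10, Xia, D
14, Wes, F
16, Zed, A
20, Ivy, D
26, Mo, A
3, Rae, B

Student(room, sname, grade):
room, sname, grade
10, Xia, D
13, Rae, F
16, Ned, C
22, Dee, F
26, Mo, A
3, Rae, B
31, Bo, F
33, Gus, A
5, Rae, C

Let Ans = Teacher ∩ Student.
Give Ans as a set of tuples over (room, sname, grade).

{(10, Xia, D), (26, Mo, A), (3, Rae, B)}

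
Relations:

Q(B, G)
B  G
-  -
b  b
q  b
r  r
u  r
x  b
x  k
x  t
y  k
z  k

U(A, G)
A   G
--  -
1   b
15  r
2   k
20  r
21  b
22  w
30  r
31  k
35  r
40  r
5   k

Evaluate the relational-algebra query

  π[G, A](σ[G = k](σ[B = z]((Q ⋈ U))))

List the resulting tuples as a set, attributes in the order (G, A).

{(k, 2), (k, 31), (k, 5)}

Q ⋈ U (natural join on G): {(b, b, 1), (b, b, 21), (q, b, 1), (q, b, 21), (r, r, 15), (r, r, 20), (r, r, 30), (r, r, 35), (r, r, 40), (u, r, 15), (u, r, 20), (u, r, 30), (u, r, 35), (u, r, 40), (x, b, 1), (x, b, 21), (x, k, 2), (x, k, 31), (x, k, 5), (y, k, 2), (y, k, 31), (y, k, 5), (z, k, 2), (z, k, 31), (z, k, 5)}
Apply σ_{B = z}; surviving tuples: {(z, k, 2), (z, k, 31), (z, k, 5)}
Apply σ_{G = k}; surviving tuples: {(z, k, 2), (z, k, 31), (z, k, 5)}
Keep only column(s) G, A: {(k, 2), (k, 31), (k, 5)}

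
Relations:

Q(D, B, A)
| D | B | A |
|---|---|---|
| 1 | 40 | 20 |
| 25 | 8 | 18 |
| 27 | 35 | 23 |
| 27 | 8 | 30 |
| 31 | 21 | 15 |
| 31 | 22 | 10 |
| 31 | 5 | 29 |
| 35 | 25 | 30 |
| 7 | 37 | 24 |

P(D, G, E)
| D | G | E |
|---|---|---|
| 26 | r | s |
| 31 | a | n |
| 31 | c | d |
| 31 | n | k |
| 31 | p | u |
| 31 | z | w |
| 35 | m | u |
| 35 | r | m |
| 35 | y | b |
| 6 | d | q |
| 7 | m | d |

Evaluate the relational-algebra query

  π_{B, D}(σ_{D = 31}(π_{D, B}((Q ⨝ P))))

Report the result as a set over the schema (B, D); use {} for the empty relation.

{(21, 31), (22, 31), (5, 31)}

Joining Q and P on D yields {(31, 21, 15, a, n), (31, 21, 15, c, d), (31, 21, 15, n, k), (31, 21, 15, p, u), (31, 21, 15, z, w), (31, 22, 10, a, n), (31, 22, 10, c, d), (31, 22, 10, n, k), (31, 22, 10, p, u), (31, 22, 10, z, w), (31, 5, 29, a, n), (31, 5, 29, c, d), (31, 5, 29, n, k), (31, 5, 29, p, u), (31, 5, 29, z, w), (35, 25, 30, m, u), (35, 25, 30, r, m), (35, 25, 30, y, b), (7, 37, 24, m, d)}.
Projecting to D, B (14 duplicate(s) eliminated): {(31, 21), (31, 22), (31, 5), (35, 25), (7, 37)}
Filtering on D = 31 leaves {(31, 21), (31, 22), (31, 5)}.
Projecting to B, D: {(21, 31), (22, 31), (5, 31)}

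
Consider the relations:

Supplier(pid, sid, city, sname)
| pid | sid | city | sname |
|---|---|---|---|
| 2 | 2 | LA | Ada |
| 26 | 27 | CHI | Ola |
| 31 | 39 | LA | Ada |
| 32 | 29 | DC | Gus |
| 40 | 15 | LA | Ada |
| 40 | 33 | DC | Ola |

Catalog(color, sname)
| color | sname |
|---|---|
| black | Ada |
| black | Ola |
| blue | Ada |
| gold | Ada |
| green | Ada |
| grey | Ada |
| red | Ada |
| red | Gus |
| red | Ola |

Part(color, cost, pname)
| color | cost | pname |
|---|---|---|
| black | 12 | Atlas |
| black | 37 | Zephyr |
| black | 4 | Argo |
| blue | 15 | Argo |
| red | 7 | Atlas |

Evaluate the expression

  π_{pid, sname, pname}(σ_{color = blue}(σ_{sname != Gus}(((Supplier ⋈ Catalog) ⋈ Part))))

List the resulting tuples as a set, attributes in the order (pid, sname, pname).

{(2, Ada, Argo), (31, Ada, Argo), (40, Ada, Argo)}

Supplier ⋈ Catalog (natural join on sname): {(2, 2, LA, Ada, black), (2, 2, LA, Ada, blue), (2, 2, LA, Ada, gold), (2, 2, LA, Ada, green), (2, 2, LA, Ada, grey), (2, 2, LA, Ada, red), (26, 27, CHI, Ola, black), (26, 27, CHI, Ola, red), (31, 39, LA, Ada, black), (31, 39, LA, Ada, blue), (31, 39, LA, Ada, gold), (31, 39, LA, Ada, green), (31, 39, LA, Ada, grey), (31, 39, LA, Ada, red), (32, 29, DC, Gus, red), (40, 15, LA, Ada, black), (40, 15, LA, Ada, blue), (40, 15, LA, Ada, gold), (40, 15, LA, Ada, green), (40, 15, LA, Ada, grey), (40, 15, LA, Ada, red), (40, 33, DC, Ola, black), (40, 33, DC, Ola, red)}
(Supplier ⋈ Catalog) ⋈ Part (natural join on color): {(2, 2, LA, Ada, black, 12, Atlas), (2, 2, LA, Ada, black, 37, Zephyr), (2, 2, LA, Ada, black, 4, Argo), (2, 2, LA, Ada, blue, 15, Argo), (2, 2, LA, Ada, red, 7, Atlas), (26, 27, CHI, Ola, black, 12, Atlas), (26, 27, CHI, Ola, black, 37, Zephyr), (26, 27, CHI, Ola, black, 4, Argo), (26, 27, CHI, Ola, red, 7, Atlas), (31, 39, LA, Ada, black, 12, Atlas), (31, 39, LA, Ada, black, 37, Zephyr), (31, 39, LA, Ada, black, 4, Argo), (31, 39, LA, Ada, blue, 15, Argo), (31, 39, LA, Ada, red, 7, Atlas), (32, 29, DC, Gus, red, 7, Atlas), (40, 15, LA, Ada, black, 12, Atlas), (40, 15, LA, Ada, black, 37, Zephyr), (40, 15, LA, Ada, black, 4, Argo), (40, 15, LA, Ada, blue, 15, Argo), (40, 15, LA, Ada, red, 7, Atlas), (40, 33, DC, Ola, black, 12, Atlas), (40, 33, DC, Ola, black, 37, Zephyr), (40, 33, DC, Ola, black, 4, Argo), (40, 33, DC, Ola, red, 7, Atlas)}
Selection sname != Gus: {(2, 2, LA, Ada, black, 12, Atlas), (2, 2, LA, Ada, black, 37, Zephyr), (2, 2, LA, Ada, black, 4, Argo), (2, 2, LA, Ada, blue, 15, Argo), (2, 2, LA, Ada, red, 7, Atlas), (26, 27, CHI, Ola, black, 12, Atlas), (26, 27, CHI, Ola, black, 37, Zephyr), (26, 27, CHI, Ola, black, 4, Argo), (26, 27, CHI, Ola, red, 7, Atlas), (31, 39, LA, Ada, black, 12, Atlas), (31, 39, LA, Ada, black, 37, Zephyr), (31, 39, LA, Ada, black, 4, Argo), (31, 39, LA, Ada, blue, 15, Argo), (31, 39, LA, Ada, red, 7, Atlas), (40, 15, LA, Ada, black, 12, Atlas), (40, 15, LA, Ada, black, 37, Zephyr), (40, 15, LA, Ada, black, 4, Argo), (40, 15, LA, Ada, blue, 15, Argo), (40, 15, LA, Ada, red, 7, Atlas), (40, 33, DC, Ola, black, 12, Atlas), (40, 33, DC, Ola, black, 37, Zephyr), (40, 33, DC, Ola, black, 4, Argo), (40, 33, DC, Ola, red, 7, Atlas)}
Selection color = blue: {(2, 2, LA, Ada, blue, 15, Argo), (31, 39, LA, Ada, blue, 15, Argo), (40, 15, LA, Ada, blue, 15, Argo)}
π[pid, sname, pname]: project onto (pid, sname, pname) → {(2, Ada, Argo), (31, Ada, Argo), (40, Ada, Argo)}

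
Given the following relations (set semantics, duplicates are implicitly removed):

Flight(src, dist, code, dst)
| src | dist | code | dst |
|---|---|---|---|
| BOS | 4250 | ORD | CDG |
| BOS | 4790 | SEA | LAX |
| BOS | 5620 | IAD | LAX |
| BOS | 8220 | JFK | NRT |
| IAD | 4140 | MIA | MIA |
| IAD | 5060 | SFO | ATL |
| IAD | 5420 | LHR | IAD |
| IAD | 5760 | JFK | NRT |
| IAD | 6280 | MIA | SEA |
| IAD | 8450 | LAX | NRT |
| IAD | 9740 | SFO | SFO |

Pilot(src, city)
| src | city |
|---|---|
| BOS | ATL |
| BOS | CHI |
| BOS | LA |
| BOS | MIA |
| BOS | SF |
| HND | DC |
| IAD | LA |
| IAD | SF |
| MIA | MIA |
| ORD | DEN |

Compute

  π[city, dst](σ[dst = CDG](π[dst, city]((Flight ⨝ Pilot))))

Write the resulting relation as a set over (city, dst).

Joining Flight and Pilot on src yields {(BOS, 4250, ORD, CDG, ATL), (BOS, 4250, ORD, CDG, CHI), (BOS, 4250, ORD, CDG, LA), (BOS, 4250, ORD, CDG, MIA), (BOS, 4250, ORD, CDG, SF), (BOS, 4790, SEA, LAX, ATL), (BOS, 4790, SEA, LAX, CHI), (BOS, 4790, SEA, LAX, LA), (BOS, 4790, SEA, LAX, MIA), (BOS, 4790, SEA, LAX, SF), (BOS, 5620, IAD, LAX, ATL), (BOS, 5620, IAD, LAX, CHI), (BOS, 5620, IAD, LAX, LA), (BOS, 5620, IAD, LAX, MIA), (BOS, 5620, IAD, LAX, SF), (BOS, 8220, JFK, NRT, ATL), (BOS, 8220, JFK, NRT, CHI), (BOS, 8220, JFK, NRT, LA), (BOS, 8220, JFK, NRT, MIA), (BOS, 8220, JFK, NRT, SF), (IAD, 4140, MIA, MIA, LA), (IAD, 4140, MIA, MIA, SF), (IAD, 5060, SFO, ATL, LA), (IAD, 5060, SFO, ATL, SF), (IAD, 5420, LHR, IAD, LA), (IAD, 5420, LHR, IAD, SF), (IAD, 5760, JFK, NRT, LA), (IAD, 5760, JFK, NRT, SF), (IAD, 6280, MIA, SEA, LA), (IAD, 6280, MIA, SEA, SF), (IAD, 8450, LAX, NRT, LA), (IAD, 8450, LAX, NRT, SF), (IAD, 9740, SFO, SFO, LA), (IAD, 9740, SFO, SFO, SF)}.
Projecting to dst, city (9 duplicate(s) eliminated): {(ATL, LA), (ATL, SF), (CDG, ATL), (CDG, CHI), (CDG, LA), (CDG, MIA), (CDG, SF), (IAD, LA), (IAD, SF), (LAX, ATL), (LAX, CHI), (LAX, LA), (LAX, MIA), (LAX, SF), (MIA, LA), (MIA, SF), (NRT, ATL), (NRT, CHI), (NRT, LA), (NRT, MIA), (NRT, SF), (SEA, LA), (SEA, SF), (SFO, LA), (SFO, SF)}
Apply σ_{dst = CDG}; surviving tuples: {(CDG, ATL), (CDG, CHI), (CDG, LA), (CDG, MIA), (CDG, SF)}
Projecting to city, dst: {(ATL, CDG), (CHI, CDG), (LA, CDG), (MIA, CDG), (SF, CDG)}

{(ATL, CDG), (CHI, CDG), (LA, CDG), (MIA, CDG), (SF, CDG)}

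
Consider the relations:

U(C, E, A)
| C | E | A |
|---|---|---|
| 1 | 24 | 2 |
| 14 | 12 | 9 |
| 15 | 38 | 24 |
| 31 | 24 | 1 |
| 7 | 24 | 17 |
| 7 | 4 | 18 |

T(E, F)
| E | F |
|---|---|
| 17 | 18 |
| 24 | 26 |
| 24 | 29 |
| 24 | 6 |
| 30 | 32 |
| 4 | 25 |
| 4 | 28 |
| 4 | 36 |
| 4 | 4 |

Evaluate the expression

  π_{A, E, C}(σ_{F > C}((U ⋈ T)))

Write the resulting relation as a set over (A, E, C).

Joining U and T on E yields {(1, 24, 2, 26), (1, 24, 2, 29), (1, 24, 2, 6), (31, 24, 1, 26), (31, 24, 1, 29), (31, 24, 1, 6), (7, 24, 17, 26), (7, 24, 17, 29), (7, 24, 17, 6), (7, 4, 18, 25), (7, 4, 18, 28), (7, 4, 18, 36), (7, 4, 18, 4)}.
σ[F > C]: keep tuples satisfying F > C → {(1, 24, 2, 26), (1, 24, 2, 29), (1, 24, 2, 6), (7, 24, 17, 26), (7, 24, 17, 29), (7, 4, 18, 25), (7, 4, 18, 28), (7, 4, 18, 36)}
Keep only column(s) A, E, C (5 duplicate(s) eliminated): {(17, 24, 7), (18, 4, 7), (2, 24, 1)}

{(17, 24, 7), (18, 4, 7), (2, 24, 1)}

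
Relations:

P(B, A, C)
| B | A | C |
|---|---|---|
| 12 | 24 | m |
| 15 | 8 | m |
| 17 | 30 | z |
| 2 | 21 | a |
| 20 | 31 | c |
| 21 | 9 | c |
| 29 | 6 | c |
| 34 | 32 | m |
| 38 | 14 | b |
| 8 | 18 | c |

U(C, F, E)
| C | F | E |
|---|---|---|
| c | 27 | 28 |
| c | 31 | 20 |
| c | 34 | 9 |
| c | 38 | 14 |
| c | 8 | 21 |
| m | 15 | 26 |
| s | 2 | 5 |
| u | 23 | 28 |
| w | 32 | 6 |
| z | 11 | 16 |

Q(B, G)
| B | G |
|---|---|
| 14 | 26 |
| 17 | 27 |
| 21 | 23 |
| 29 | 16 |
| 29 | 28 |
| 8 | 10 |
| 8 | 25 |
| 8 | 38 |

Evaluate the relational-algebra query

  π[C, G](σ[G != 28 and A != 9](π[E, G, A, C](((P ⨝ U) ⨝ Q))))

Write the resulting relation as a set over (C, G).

Joining P and U on C yields {(12, 24, m, 15, 26), (15, 8, m, 15, 26), (17, 30, z, 11, 16), (20, 31, c, 27, 28), (20, 31, c, 31, 20), (20, 31, c, 34, 9), (20, 31, c, 38, 14), (20, 31, c, 8, 21), (21, 9, c, 27, 28), (21, 9, c, 31, 20), (21, 9, c, 34, 9), (21, 9, c, 38, 14), (21, 9, c, 8, 21), (29, 6, c, 27, 28), (29, 6, c, 31, 20), (29, 6, c, 34, 9), (29, 6, c, 38, 14), (29, 6, c, 8, 21), (34, 32, m, 15, 26), (8, 18, c, 27, 28), (8, 18, c, 31, 20), (8, 18, c, 34, 9), (8, 18, c, 38, 14), (8, 18, c, 8, 21)}.
Joining (P ⨝ U) and Q on B yields {(17, 30, z, 11, 16, 27), (21, 9, c, 27, 28, 23), (21, 9, c, 31, 20, 23), (21, 9, c, 34, 9, 23), (21, 9, c, 38, 14, 23), (21, 9, c, 8, 21, 23), (29, 6, c, 27, 28, 16), (29, 6, c, 27, 28, 28), (29, 6, c, 31, 20, 16), (29, 6, c, 31, 20, 28), (29, 6, c, 34, 9, 16), (29, 6, c, 34, 9, 28), (29, 6, c, 38, 14, 16), (29, 6, c, 38, 14, 28), (29, 6, c, 8, 21, 16), (29, 6, c, 8, 21, 28), (8, 18, c, 27, 28, 10), (8, 18, c, 27, 28, 25), (8, 18, c, 27, 28, 38), (8, 18, c, 31, 20, 10), (8, 18, c, 31, 20, 25), (8, 18, c, 31, 20, 38), (8, 18, c, 34, 9, 10), (8, 18, c, 34, 9, 25), (8, 18, c, 34, 9, 38), (8, 18, c, 38, 14, 10), (8, 18, c, 38, 14, 25), (8, 18, c, 38, 14, 38), (8, 18, c, 8, 21, 10), (8, 18, c, 8, 21, 25), (8, 18, c, 8, 21, 38)}.
Projecting to E, G, A, C: {(14, 10, 18, c), (14, 16, 6, c), (14, 23, 9, c), (14, 25, 18, c), (14, 28, 6, c), (14, 38, 18, c), (16, 27, 30, z), (20, 10, 18, c), (20, 16, 6, c), (20, 23, 9, c), (20, 25, 18, c), (20, 28, 6, c), (20, 38, 18, c), (21, 10, 18, c), (21, 16, 6, c), (21, 23, 9, c), (21, 25, 18, c), (21, 28, 6, c), (21, 38, 18, c), (28, 10, 18, c), (28, 16, 6, c), (28, 23, 9, c), (28, 25, 18, c), (28, 28, 6, c), (28, 38, 18, c), (9, 10, 18, c), (9, 16, 6, c), (9, 23, 9, c), (9, 25, 18, c), (9, 28, 6, c), (9, 38, 18, c)}
Apply σ_{G != 28 and A != 9}; surviving tuples: {(14, 10, 18, c), (14, 16, 6, c), (14, 25, 18, c), (14, 38, 18, c), (16, 27, 30, z), (20, 10, 18, c), (20, 16, 6, c), (20, 25, 18, c), (20, 38, 18, c), (21, 10, 18, c), (21, 16, 6, c), (21, 25, 18, c), (21, 38, 18, c), (28, 10, 18, c), (28, 16, 6, c), (28, 25, 18, c), (28, 38, 18, c), (9, 10, 18, c), (9, 16, 6, c), (9, 25, 18, c), (9, 38, 18, c)}
Projecting to C, G (16 duplicate(s) eliminated): {(c, 10), (c, 16), (c, 25), (c, 38), (z, 27)}

{(c, 10), (c, 16), (c, 25), (c, 38), (z, 27)}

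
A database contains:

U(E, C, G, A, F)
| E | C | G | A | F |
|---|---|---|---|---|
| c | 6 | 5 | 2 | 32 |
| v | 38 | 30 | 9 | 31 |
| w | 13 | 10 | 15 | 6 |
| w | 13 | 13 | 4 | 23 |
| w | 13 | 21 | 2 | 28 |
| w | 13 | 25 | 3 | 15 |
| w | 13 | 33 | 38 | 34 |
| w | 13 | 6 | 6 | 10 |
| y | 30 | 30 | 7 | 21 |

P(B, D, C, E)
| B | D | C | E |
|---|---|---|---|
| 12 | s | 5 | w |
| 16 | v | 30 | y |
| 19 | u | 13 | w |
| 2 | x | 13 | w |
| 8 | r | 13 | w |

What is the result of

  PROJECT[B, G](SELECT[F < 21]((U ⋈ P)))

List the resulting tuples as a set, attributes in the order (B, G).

Natural join on E, C: {(w, 13, 10, 15, 6, 19, u), (w, 13, 10, 15, 6, 2, x), (w, 13, 10, 15, 6, 8, r), (w, 13, 13, 4, 23, 19, u), (w, 13, 13, 4, 23, 2, x), (w, 13, 13, 4, 23, 8, r), (w, 13, 21, 2, 28, 19, u), (w, 13, 21, 2, 28, 2, x), (w, 13, 21, 2, 28, 8, r), (w, 13, 25, 3, 15, 19, u), (w, 13, 25, 3, 15, 2, x), (w, 13, 25, 3, 15, 8, r), (w, 13, 33, 38, 34, 19, u), (w, 13, 33, 38, 34, 2, x), (w, 13, 33, 38, 34, 8, r), (w, 13, 6, 6, 10, 19, u), (w, 13, 6, 6, 10, 2, x), (w, 13, 6, 6, 10, 8, r), (y, 30, 30, 7, 21, 16, v)}
Apply σ_{F < 21}; surviving tuples: {(w, 13, 10, 15, 6, 19, u), (w, 13, 10, 15, 6, 2, x), (w, 13, 10, 15, 6, 8, r), (w, 13, 25, 3, 15, 19, u), (w, 13, 25, 3, 15, 2, x), (w, 13, 25, 3, 15, 8, r), (w, 13, 6, 6, 10, 19, u), (w, 13, 6, 6, 10, 2, x), (w, 13, 6, 6, 10, 8, r)}
Projecting to B, G: {(19, 10), (19, 25), (19, 6), (2, 10), (2, 25), (2, 6), (8, 10), (8, 25), (8, 6)}

{(19, 10), (19, 25), (19, 6), (2, 10), (2, 25), (2, 6), (8, 10), (8, 25), (8, 6)}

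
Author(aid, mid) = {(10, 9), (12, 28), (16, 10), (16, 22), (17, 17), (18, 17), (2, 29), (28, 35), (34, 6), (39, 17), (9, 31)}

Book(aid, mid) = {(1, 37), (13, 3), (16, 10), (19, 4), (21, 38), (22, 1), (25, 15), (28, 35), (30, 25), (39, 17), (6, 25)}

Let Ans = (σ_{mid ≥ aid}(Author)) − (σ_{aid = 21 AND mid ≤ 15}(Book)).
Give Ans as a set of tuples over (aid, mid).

{(12, 28), (16, 22), (17, 17), (2, 29), (28, 35), (9, 31)}

Filtering on mid ≥ aid leaves {(12, 28), (16, 22), (17, 17), (2, 29), (28, 35), (9, 31)}.
Filtering on aid = 21 AND mid ≤ 15 leaves {}.
Taking the difference: {(12, 28), (16, 22), (17, 17), (2, 29), (28, 35), (9, 31)}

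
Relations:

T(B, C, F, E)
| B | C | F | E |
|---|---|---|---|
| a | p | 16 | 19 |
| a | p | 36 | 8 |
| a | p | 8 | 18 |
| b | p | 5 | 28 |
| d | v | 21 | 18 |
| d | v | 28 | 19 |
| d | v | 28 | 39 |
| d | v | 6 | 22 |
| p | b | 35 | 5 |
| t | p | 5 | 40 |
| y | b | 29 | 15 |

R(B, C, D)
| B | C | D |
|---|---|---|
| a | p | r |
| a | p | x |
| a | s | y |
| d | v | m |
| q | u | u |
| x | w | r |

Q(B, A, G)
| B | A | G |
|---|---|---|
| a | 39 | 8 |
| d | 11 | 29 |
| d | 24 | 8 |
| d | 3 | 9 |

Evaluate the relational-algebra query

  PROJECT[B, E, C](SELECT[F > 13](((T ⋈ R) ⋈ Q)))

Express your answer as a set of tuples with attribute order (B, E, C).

{(a, 19, p), (a, 8, p), (d, 18, v), (d, 19, v), (d, 39, v)}

T ⋈ R (natural join on B, C): {(a, p, 16, 19, r), (a, p, 16, 19, x), (a, p, 36, 8, r), (a, p, 36, 8, x), (a, p, 8, 18, r), (a, p, 8, 18, x), (d, v, 21, 18, m), (d, v, 28, 19, m), (d, v, 28, 39, m), (d, v, 6, 22, m)}
(T ⋈ R) ⋈ Q (natural join on B): {(a, p, 16, 19, r, 39, 8), (a, p, 16, 19, x, 39, 8), (a, p, 36, 8, r, 39, 8), (a, p, 36, 8, x, 39, 8), (a, p, 8, 18, r, 39, 8), (a, p, 8, 18, x, 39, 8), (d, v, 21, 18, m, 11, 29), (d, v, 21, 18, m, 24, 8), (d, v, 21, 18, m, 3, 9), (d, v, 28, 19, m, 11, 29), (d, v, 28, 19, m, 24, 8), (d, v, 28, 19, m, 3, 9), (d, v, 28, 39, m, 11, 29), (d, v, 28, 39, m, 24, 8), (d, v, 28, 39, m, 3, 9), (d, v, 6, 22, m, 11, 29), (d, v, 6, 22, m, 24, 8), (d, v, 6, 22, m, 3, 9)}
σ[F > 13]: keep tuples satisfying F > 13 → {(a, p, 16, 19, r, 39, 8), (a, p, 16, 19, x, 39, 8), (a, p, 36, 8, r, 39, 8), (a, p, 36, 8, x, 39, 8), (d, v, 21, 18, m, 11, 29), (d, v, 21, 18, m, 24, 8), (d, v, 21, 18, m, 3, 9), (d, v, 28, 19, m, 11, 29), (d, v, 28, 19, m, 24, 8), (d, v, 28, 19, m, 3, 9), (d, v, 28, 39, m, 11, 29), (d, v, 28, 39, m, 24, 8), (d, v, 28, 39, m, 3, 9)}
Keep only column(s) B, E, C (8 duplicate(s) eliminated): {(a, 19, p), (a, 8, p), (d, 18, v), (d, 19, v), (d, 39, v)}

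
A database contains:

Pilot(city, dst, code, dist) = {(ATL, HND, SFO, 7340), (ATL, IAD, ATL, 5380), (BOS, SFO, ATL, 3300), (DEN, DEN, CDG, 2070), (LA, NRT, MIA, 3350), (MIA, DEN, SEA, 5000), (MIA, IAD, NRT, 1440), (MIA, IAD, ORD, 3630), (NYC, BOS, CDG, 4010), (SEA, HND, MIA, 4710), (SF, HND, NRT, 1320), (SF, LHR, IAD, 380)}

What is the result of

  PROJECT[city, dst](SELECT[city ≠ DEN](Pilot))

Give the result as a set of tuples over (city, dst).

Selection city ≠ DEN: {(ATL, HND, SFO, 7340), (ATL, IAD, ATL, 5380), (BOS, SFO, ATL, 3300), (LA, NRT, MIA, 3350), (MIA, DEN, SEA, 5000), (MIA, IAD, NRT, 1440), (MIA, IAD, ORD, 3630), (NYC, BOS, CDG, 4010), (SEA, HND, MIA, 4710), (SF, HND, NRT, 1320), (SF, LHR, IAD, 380)}
Keep only column(s) city, dst (1 duplicate(s) eliminated): {(ATL, HND), (ATL, IAD), (BOS, SFO), (LA, NRT), (MIA, DEN), (MIA, IAD), (NYC, BOS), (SEA, HND), (SF, HND), (SF, LHR)}

{(ATL, HND), (ATL, IAD), (BOS, SFO), (LA, NRT), (MIA, DEN), (MIA, IAD), (NYC, BOS), (SEA, HND), (SF, HND), (SF, LHR)}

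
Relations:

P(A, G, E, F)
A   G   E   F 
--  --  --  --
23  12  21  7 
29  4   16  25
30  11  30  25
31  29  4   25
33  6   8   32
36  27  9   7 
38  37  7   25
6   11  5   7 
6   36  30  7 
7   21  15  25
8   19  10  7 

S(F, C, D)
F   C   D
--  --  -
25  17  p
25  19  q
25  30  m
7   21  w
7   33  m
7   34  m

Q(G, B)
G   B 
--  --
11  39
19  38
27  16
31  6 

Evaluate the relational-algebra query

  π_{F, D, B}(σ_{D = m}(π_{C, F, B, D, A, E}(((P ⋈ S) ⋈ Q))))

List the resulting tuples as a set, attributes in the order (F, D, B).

Natural join on F: {(23, 12, 21, 7, 21, w), (23, 12, 21, 7, 33, m), (23, 12, 21, 7, 34, m), (29, 4, 16, 25, 17, p), (29, 4, 16, 25, 19, q), (29, 4, 16, 25, 30, m), (30, 11, 30, 25, 17, p), (30, 11, 30, 25, 19, q), (30, 11, 30, 25, 30, m), (31, 29, 4, 25, 17, p), (31, 29, 4, 25, 19, q), (31, 29, 4, 25, 30, m), (36, 27, 9, 7, 21, w), (36, 27, 9, 7, 33, m), (36, 27, 9, 7, 34, m), (38, 37, 7, 25, 17, p), (38, 37, 7, 25, 19, q), (38, 37, 7, 25, 30, m), (6, 11, 5, 7, 21, w), (6, 11, 5, 7, 33, m), (6, 11, 5, 7, 34, m), (6, 36, 30, 7, 21, w), (6, 36, 30, 7, 33, m), (6, 36, 30, 7, 34, m), (7, 21, 15, 25, 17, p), (7, 21, 15, 25, 19, q), (7, 21, 15, 25, 30, m), (8, 19, 10, 7, 21, w), (8, 19, 10, 7, 33, m), (8, 19, 10, 7, 34, m)}
Natural join on G: {(30, 11, 30, 25, 17, p, 39), (30, 11, 30, 25, 19, q, 39), (30, 11, 30, 25, 30, m, 39), (36, 27, 9, 7, 21, w, 16), (36, 27, 9, 7, 33, m, 16), (36, 27, 9, 7, 34, m, 16), (6, 11, 5, 7, 21, w, 39), (6, 11, 5, 7, 33, m, 39), (6, 11, 5, 7, 34, m, 39), (8, 19, 10, 7, 21, w, 38), (8, 19, 10, 7, 33, m, 38), (8, 19, 10, 7, 34, m, 38)}
Projecting to C, F, B, D, A, E: {(17, 25, 39, p, 30, 30), (19, 25, 39, q, 30, 30), (21, 7, 16, w, 36, 9), (21, 7, 38, w, 8, 10), (21, 7, 39, w, 6, 5), (30, 25, 39, m, 30, 30), (33, 7, 16, m, 36, 9), (33, 7, 38, m, 8, 10), (33, 7, 39, m, 6, 5), (34, 7, 16, m, 36, 9), (34, 7, 38, m, 8, 10), (34, 7, 39, m, 6, 5)}
σ[D = m]: keep tuples satisfying D = m → {(30, 25, 39, m, 30, 30), (33, 7, 16, m, 36, 9), (33, 7, 38, m, 8, 10), (33, 7, 39, m, 6, 5), (34, 7, 16, m, 36, 9), (34, 7, 38, m, 8, 10), (34, 7, 39, m, 6, 5)}
Projecting to F, D, B (3 duplicate(s) eliminated): {(25, m, 39), (7, m, 16), (7, m, 38), (7, m, 39)}

{(25, m, 39), (7, m, 16), (7, m, 38), (7, m, 39)}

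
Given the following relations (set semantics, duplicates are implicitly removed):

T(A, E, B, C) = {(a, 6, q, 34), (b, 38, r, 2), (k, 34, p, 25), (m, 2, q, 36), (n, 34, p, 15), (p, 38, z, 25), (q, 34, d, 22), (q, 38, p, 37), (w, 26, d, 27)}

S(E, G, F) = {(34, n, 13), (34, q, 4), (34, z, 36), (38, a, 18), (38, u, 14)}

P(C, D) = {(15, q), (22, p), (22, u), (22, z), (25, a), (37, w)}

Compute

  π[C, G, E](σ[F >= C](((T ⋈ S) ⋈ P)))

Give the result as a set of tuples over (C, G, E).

{(15, z, 34), (22, z, 34), (25, z, 34)}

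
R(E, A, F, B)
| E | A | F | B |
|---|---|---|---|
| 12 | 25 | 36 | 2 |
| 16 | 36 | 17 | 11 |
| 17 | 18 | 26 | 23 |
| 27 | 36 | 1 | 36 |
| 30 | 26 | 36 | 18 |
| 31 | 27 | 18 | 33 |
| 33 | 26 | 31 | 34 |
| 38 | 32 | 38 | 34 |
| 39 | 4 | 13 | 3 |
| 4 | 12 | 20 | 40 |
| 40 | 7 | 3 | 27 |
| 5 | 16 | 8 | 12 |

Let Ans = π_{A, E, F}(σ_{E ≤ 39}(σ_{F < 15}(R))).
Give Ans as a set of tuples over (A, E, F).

σ[F < 15]: keep tuples satisfying F < 15 → {(27, 36, 1, 36), (39, 4, 13, 3), (40, 7, 3, 27), (5, 16, 8, 12)}
σ[E ≤ 39]: keep tuples satisfying E ≤ 39 → {(27, 36, 1, 36), (39, 4, 13, 3), (5, 16, 8, 12)}
Projecting to A, E, F: {(16, 5, 8), (36, 27, 1), (4, 39, 13)}

{(16, 5, 8), (36, 27, 1), (4, 39, 13)}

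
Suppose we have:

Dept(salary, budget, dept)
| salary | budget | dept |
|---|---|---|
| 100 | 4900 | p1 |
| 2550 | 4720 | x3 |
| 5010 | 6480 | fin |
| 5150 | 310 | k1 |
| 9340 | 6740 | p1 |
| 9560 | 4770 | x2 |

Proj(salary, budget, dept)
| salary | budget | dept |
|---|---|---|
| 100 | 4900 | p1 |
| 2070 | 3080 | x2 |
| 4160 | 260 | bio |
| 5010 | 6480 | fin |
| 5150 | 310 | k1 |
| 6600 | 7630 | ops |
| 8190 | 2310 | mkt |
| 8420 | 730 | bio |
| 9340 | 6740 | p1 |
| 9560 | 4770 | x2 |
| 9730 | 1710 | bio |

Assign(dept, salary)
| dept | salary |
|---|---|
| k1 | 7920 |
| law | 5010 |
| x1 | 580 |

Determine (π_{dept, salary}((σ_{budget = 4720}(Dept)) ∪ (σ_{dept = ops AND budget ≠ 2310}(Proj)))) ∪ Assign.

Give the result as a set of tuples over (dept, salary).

{(k1, 7920), (law, 5010), (ops, 6600), (x1, 580), (x3, 2550)}

Apply σ_{budget = 4720}; surviving tuples: {(2550, 4720, x3)}
Apply σ_{dept = ops AND budget ≠ 2310}; surviving tuples: {(6600, 7630, ops)}
Union: {(2550, 4720, x3)} with {(6600, 7630, ops)} → {(2550, 4720, x3), (6600, 7630, ops)}
Projecting to dept, salary: {(ops, 6600), (x3, 2550)}
Union: {(ops, 6600), (x3, 2550)} with {(k1, 7920), (law, 5010), (x1, 580)} → {(k1, 7920), (law, 5010), (ops, 6600), (x1, 580), (x3, 2550)}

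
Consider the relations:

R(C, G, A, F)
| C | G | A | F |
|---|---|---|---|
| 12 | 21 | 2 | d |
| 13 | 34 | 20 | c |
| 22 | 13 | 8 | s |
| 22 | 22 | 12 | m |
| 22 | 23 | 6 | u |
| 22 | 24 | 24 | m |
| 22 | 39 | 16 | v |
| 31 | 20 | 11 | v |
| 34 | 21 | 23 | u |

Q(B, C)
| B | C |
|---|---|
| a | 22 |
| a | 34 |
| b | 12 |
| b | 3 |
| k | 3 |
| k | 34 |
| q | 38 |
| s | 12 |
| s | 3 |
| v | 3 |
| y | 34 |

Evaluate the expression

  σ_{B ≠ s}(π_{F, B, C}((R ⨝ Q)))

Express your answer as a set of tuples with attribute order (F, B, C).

Natural join on C: {(12, 21, 2, d, b), (12, 21, 2, d, s), (22, 13, 8, s, a), (22, 22, 12, m, a), (22, 23, 6, u, a), (22, 24, 24, m, a), (22, 39, 16, v, a), (34, 21, 23, u, a), (34, 21, 23, u, k), (34, 21, 23, u, y)}
Keep only column(s) F, B, C (1 duplicate(s) eliminated): {(d, b, 12), (d, s, 12), (m, a, 22), (s, a, 22), (u, a, 22), (u, a, 34), (u, k, 34), (u, y, 34), (v, a, 22)}
Apply σ_{B ≠ s}; surviving tuples: {(d, b, 12), (m, a, 22), (s, a, 22), (u, a, 22), (u, a, 34), (u, k, 34), (u, y, 34), (v, a, 22)}

{(d, b, 12), (m, a, 22), (s, a, 22), (u, a, 22), (u, a, 34), (u, k, 34), (u, y, 34), (v, a, 22)}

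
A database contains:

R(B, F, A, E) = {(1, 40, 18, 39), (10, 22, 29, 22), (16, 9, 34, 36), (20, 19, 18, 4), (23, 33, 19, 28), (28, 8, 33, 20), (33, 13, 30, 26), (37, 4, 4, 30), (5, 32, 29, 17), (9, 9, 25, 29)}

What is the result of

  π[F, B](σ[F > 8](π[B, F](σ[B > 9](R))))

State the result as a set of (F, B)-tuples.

{(13, 33), (19, 20), (22, 10), (33, 23), (9, 16)}

σ[B > 9]: keep tuples satisfying B > 9 → {(10, 22, 29, 22), (16, 9, 34, 36), (20, 19, 18, 4), (23, 33, 19, 28), (28, 8, 33, 20), (33, 13, 30, 26), (37, 4, 4, 30)}
π_{B, F} gives {(10, 22), (16, 9), (20, 19), (23, 33), (28, 8), (33, 13), (37, 4)}.
σ[F > 8]: keep tuples satisfying F > 8 → {(10, 22), (16, 9), (20, 19), (23, 33), (33, 13)}
π_{F, B} gives {(13, 33), (19, 20), (22, 10), (33, 23), (9, 16)}.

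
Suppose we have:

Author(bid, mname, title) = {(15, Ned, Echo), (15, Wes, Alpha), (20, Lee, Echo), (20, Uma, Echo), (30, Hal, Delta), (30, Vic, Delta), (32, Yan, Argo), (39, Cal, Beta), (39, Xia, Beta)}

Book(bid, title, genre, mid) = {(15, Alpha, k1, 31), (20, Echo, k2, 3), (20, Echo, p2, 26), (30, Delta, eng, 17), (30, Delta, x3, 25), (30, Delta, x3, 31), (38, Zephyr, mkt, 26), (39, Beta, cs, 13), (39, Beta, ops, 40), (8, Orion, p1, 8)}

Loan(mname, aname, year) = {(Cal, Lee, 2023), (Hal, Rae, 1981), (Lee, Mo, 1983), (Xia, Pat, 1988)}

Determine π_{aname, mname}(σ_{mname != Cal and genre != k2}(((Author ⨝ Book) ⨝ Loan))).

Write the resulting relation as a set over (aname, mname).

Joining Author and Book on bid, title yields {(15, Wes, Alpha, k1, 31), (20, Lee, Echo, k2, 3), (20, Lee, Echo, p2, 26), (20, Uma, Echo, k2, 3), (20, Uma, Echo, p2, 26), (30, Hal, Delta, eng, 17), (30, Hal, Delta, x3, 25), (30, Hal, Delta, x3, 31), (30, Vic, Delta, eng, 17), (30, Vic, Delta, x3, 25), (30, Vic, Delta, x3, 31), (39, Cal, Beta, cs, 13), (39, Cal, Beta, ops, 40), (39, Xia, Beta, cs, 13), (39, Xia, Beta, ops, 40)}.
Joining (Author ⨝ Book) and Loan on mname yields {(20, Lee, Echo, k2, 3, Mo, 1983), (20, Lee, Echo, p2, 26, Mo, 1983), (30, Hal, Delta, eng, 17, Rae, 1981), (30, Hal, Delta, x3, 25, Rae, 1981), (30, Hal, Delta, x3, 31, Rae, 1981), (39, Cal, Beta, cs, 13, Lee, 2023), (39, Cal, Beta, ops, 40, Lee, 2023), (39, Xia, Beta, cs, 13, Pat, 1988), (39, Xia, Beta, ops, 40, Pat, 1988)}.
σ[mname != Cal and genre != k2]: keep tuples satisfying mname != Cal and genre != k2 → {(20, Lee, Echo, p2, 26, Mo, 1983), (30, Hal, Delta, eng, 17, Rae, 1981), (30, Hal, Delta, x3, 25, Rae, 1981), (30, Hal, Delta, x3, 31, Rae, 1981), (39, Xia, Beta, cs, 13, Pat, 1988), (39, Xia, Beta, ops, 40, Pat, 1988)}
Projecting to aname, mname (3 duplicate(s) eliminated): {(Mo, Lee), (Pat, Xia), (Rae, Hal)}

{(Mo, Lee), (Pat, Xia), (Rae, Hal)}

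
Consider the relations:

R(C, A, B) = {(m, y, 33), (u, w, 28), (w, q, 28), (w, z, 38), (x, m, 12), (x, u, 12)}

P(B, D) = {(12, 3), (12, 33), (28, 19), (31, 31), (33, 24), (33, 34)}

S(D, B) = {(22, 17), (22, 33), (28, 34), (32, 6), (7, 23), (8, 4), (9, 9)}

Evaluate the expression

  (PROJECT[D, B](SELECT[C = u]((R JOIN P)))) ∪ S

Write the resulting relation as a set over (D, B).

{(19, 28), (22, 17), (22, 33), (28, 34), (32, 6), (7, 23), (8, 4), (9, 9)}

Natural join on B: {(m, y, 33, 24), (m, y, 33, 34), (u, w, 28, 19), (w, q, 28, 19), (x, m, 12, 3), (x, m, 12, 33), (x, u, 12, 3), (x, u, 12, 33)}
Apply σ_{C = u}; surviving tuples: {(u, w, 28, 19)}
Projecting to D, B: {(19, 28)}
Taking the union: {(19, 28), (22, 17), (22, 33), (28, 34), (32, 6), (7, 23), (8, 4), (9, 9)}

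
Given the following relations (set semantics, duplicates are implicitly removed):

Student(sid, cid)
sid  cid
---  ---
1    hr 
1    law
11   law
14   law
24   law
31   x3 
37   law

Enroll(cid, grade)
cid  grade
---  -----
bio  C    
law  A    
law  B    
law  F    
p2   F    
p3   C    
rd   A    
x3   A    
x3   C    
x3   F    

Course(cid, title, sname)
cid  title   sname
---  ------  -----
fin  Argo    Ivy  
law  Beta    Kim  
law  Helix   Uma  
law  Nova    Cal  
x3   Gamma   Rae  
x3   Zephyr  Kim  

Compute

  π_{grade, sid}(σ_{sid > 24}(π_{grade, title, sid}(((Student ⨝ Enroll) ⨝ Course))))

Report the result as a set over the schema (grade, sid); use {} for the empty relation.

{(A, 31), (A, 37), (B, 37), (C, 31), (F, 31), (F, 37)}

Student ⋈ Enroll (natural join on cid): {(1, law, A), (1, law, B), (1, law, F), (11, law, A), (11, law, B), (11, law, F), (14, law, A), (14, law, B), (14, law, F), (24, law, A), (24, law, B), (24, law, F), (31, x3, A), (31, x3, C), (31, x3, F), (37, law, A), (37, law, B), (37, law, F)}
(Student ⨝ Enroll) ⋈ Course (natural join on cid): {(1, law, A, Beta, Kim), (1, law, A, Helix, Uma), (1, law, A, Nova, Cal), (1, law, B, Beta, Kim), (1, law, B, Helix, Uma), (1, law, B, Nova, Cal), (1, law, F, Beta, Kim), (1, law, F, Helix, Uma), (1, law, F, Nova, Cal), (11, law, A, Beta, Kim), (11, law, A, Helix, Uma), (11, law, A, Nova, Cal), (11, law, B, Beta, Kim), (11, law, B, Helix, Uma), (11, law, B, Nova, Cal), (11, law, F, Beta, Kim), (11, law, F, Helix, Uma), (11, law, F, Nova, Cal), (14, law, A, Beta, Kim), (14, law, A, Helix, Uma), (14, law, A, Nova, Cal), (14, law, B, Beta, Kim), (14, law, B, Helix, Uma), (14, law, B, Nova, Cal), (14, law, F, Beta, Kim), (14, law, F, Helix, Uma), (14, law, F, Nova, Cal), (24, law, A, Beta, Kim), (24, law, A, Helix, Uma), (24, law, A, Nova, Cal), (24, law, B, Beta, Kim), (24, law, B, Helix, Uma), (24, law, B, Nova, Cal), (24, law, F, Beta, Kim), (24, law, F, Helix, Uma), (24, law, F, Nova, Cal), (31, x3, A, Gamma, Rae), (31, x3, A, Zephyr, Kim), (31, x3, C, Gamma, Rae), (31, x3, C, Zephyr, Kim), (31, x3, F, Gamma, Rae), (31, x3, F, Zephyr, Kim), (37, law, A, Beta, Kim), (37, law, A, Helix, Uma), (37, law, A, Nova, Cal), (37, law, B, Beta, Kim), (37, law, B, Helix, Uma), (37, law, B, Nova, Cal), (37, law, F, Beta, Kim), (37, law, F, Helix, Uma), (37, law, F, Nova, Cal)}
π[grade, title, sid]: project onto (grade, title, sid) → {(A, Beta, 1), (A, Beta, 11), (A, Beta, 14), (A, Beta, 24), (A, Beta, 37), (A, Gamma, 31), (A, Helix, 1), (A, Helix, 11), (A, Helix, 14), (A, Helix, 24), (A, Helix, 37), (A, Nova, 1), (A, Nova, 11), (A, Nova, 14), (A, Nova, 24), (A, Nova, 37), (A, Zephyr, 31), (B, Beta, 1), (B, Beta, 11), (B, Beta, 14), (B, Beta, 24), (B, Beta, 37), (B, Helix, 1), (B, Helix, 11), (B, Helix, 14), (B, Helix, 24), (B, Helix, 37), (B, Nova, 1), (B, Nova, 11), (B, Nova, 14), (B, Nova, 24), (B, Nova, 37), (C, Gamma, 31), (C, Zephyr, 31), (F, Beta, 1), (F, Beta, 11), (F, Beta, 14), (F, Beta, 24), (F, Beta, 37), (F, Gamma, 31), (F, Helix, 1), (F, Helix, 11), (F, Helix, 14), (F, Helix, 24), (F, Helix, 37), (F, Nova, 1), (F, Nova, 11), (F, Nova, 14), (F, Nova, 24), (F, Nova, 37), (F, Zephyr, 31)}
σ[sid > 24]: keep tuples satisfying sid > 24 → {(A, Beta, 37), (A, Gamma, 31), (A, Helix, 37), (A, Nova, 37), (A, Zephyr, 31), (B, Beta, 37), (B, Helix, 37), (B, Nova, 37), (C, Gamma, 31), (C, Zephyr, 31), (F, Beta, 37), (F, Gamma, 31), (F, Helix, 37), (F, Nova, 37), (F, Zephyr, 31)}
π[grade, sid]: project onto (grade, sid) (9 duplicate(s) eliminated) → {(A, 31), (A, 37), (B, 37), (C, 31), (F, 31), (F, 37)}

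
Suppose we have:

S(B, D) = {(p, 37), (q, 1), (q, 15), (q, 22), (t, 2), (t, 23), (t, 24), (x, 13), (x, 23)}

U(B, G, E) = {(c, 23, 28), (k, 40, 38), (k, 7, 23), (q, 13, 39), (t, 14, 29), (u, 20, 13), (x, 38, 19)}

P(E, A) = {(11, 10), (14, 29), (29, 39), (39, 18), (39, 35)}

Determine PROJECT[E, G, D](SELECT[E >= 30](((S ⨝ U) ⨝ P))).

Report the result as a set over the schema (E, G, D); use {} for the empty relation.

{(39, 13, 1), (39, 13, 15), (39, 13, 22)}

Natural join on B: {(q, 1, 13, 39), (q, 15, 13, 39), (q, 22, 13, 39), (t, 2, 14, 29), (t, 23, 14, 29), (t, 24, 14, 29), (x, 13, 38, 19), (x, 23, 38, 19)}
Natural join on E: {(q, 1, 13, 39, 18), (q, 1, 13, 39, 35), (q, 15, 13, 39, 18), (q, 15, 13, 39, 35), (q, 22, 13, 39, 18), (q, 22, 13, 39, 35), (t, 2, 14, 29, 39), (t, 23, 14, 29, 39), (t, 24, 14, 29, 39)}
Selection E >= 30: {(q, 1, 13, 39, 18), (q, 1, 13, 39, 35), (q, 15, 13, 39, 18), (q, 15, 13, 39, 35), (q, 22, 13, 39, 18), (q, 22, 13, 39, 35)}
Projecting to E, G, D (3 duplicate(s) eliminated): {(39, 13, 1), (39, 13, 15), (39, 13, 22)}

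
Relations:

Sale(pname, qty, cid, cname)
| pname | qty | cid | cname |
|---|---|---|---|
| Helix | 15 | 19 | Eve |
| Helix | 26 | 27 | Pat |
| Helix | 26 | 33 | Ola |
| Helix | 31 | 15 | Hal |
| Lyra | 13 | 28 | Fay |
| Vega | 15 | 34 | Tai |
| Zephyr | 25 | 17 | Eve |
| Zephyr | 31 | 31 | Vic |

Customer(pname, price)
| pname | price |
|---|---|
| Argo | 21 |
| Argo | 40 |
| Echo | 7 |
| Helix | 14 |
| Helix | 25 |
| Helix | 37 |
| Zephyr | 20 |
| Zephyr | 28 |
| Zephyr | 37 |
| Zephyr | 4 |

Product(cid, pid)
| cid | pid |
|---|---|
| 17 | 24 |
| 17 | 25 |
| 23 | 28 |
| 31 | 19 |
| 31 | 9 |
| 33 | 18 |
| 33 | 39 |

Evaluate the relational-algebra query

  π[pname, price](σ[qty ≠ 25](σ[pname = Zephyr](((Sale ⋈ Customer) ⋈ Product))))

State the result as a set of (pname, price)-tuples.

{(Zephyr, 20), (Zephyr, 28), (Zephyr, 37), (Zephyr, 4)}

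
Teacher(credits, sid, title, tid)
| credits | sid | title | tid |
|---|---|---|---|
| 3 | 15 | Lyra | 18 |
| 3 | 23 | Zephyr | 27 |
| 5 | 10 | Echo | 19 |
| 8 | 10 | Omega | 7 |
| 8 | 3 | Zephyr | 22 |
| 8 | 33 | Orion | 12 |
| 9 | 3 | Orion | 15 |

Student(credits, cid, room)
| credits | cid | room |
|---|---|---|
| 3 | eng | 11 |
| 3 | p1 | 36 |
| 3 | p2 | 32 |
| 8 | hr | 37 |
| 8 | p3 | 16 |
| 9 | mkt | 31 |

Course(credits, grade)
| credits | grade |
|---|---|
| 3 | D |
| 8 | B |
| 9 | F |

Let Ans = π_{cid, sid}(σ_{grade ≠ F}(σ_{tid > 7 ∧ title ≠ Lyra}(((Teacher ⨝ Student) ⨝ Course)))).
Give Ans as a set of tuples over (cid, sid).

Teacher ⋈ Student (natural join on credits): {(3, 15, Lyra, 18, eng, 11), (3, 15, Lyra, 18, p1, 36), (3, 15, Lyra, 18, p2, 32), (3, 23, Zephyr, 27, eng, 11), (3, 23, Zephyr, 27, p1, 36), (3, 23, Zephyr, 27, p2, 32), (8, 10, Omega, 7, hr, 37), (8, 10, Omega, 7, p3, 16), (8, 3, Zephyr, 22, hr, 37), (8, 3, Zephyr, 22, p3, 16), (8, 33, Orion, 12, hr, 37), (8, 33, Orion, 12, p3, 16), (9, 3, Orion, 15, mkt, 31)}
(Teacher ⨝ Student) ⋈ Course (natural join on credits): {(3, 15, Lyra, 18, eng, 11, D), (3, 15, Lyra, 18, p1, 36, D), (3, 15, Lyra, 18, p2, 32, D), (3, 23, Zephyr, 27, eng, 11, D), (3, 23, Zephyr, 27, p1, 36, D), (3, 23, Zephyr, 27, p2, 32, D), (8, 10, Omega, 7, hr, 37, B), (8, 10, Omega, 7, p3, 16, B), (8, 3, Zephyr, 22, hr, 37, B), (8, 3, Zephyr, 22, p3, 16, B), (8, 33, Orion, 12, hr, 37, B), (8, 33, Orion, 12, p3, 16, B), (9, 3, Orion, 15, mkt, 31, F)}
Filtering on tid > 7 ∧ title ≠ Lyra leaves {(3, 23, Zephyr, 27, eng, 11, D), (3, 23, Zephyr, 27, p1, 36, D), (3, 23, Zephyr, 27, p2, 32, D), (8, 3, Zephyr, 22, hr, 37, B), (8, 3, Zephyr, 22, p3, 16, B), (8, 33, Orion, 12, hr, 37, B), (8, 33, Orion, 12, p3, 16, B), (9, 3, Orion, 15, mkt, 31, F)}.
Filtering on grade ≠ F leaves {(3, 23, Zephyr, 27, eng, 11, D), (3, 23, Zephyr, 27, p1, 36, D), (3, 23, Zephyr, 27, p2, 32, D), (8, 3, Zephyr, 22, hr, 37, B), (8, 3, Zephyr, 22, p3, 16, B), (8, 33, Orion, 12, hr, 37, B), (8, 33, Orion, 12, p3, 16, B)}.
Keep only column(s) cid, sid: {(eng, 23), (hr, 3), (hr, 33), (p1, 23), (p2, 23), (p3, 3), (p3, 33)}

{(eng, 23), (hr, 3), (hr, 33), (p1, 23), (p2, 23), (p3, 3), (p3, 33)}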